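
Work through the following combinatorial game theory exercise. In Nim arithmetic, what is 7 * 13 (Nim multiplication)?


Nim multiplication is bilinear over XOR: (u XOR v) * w = (u*w) XOR (v*w).
So we split each operand into its bit components and XOR the pairwise Nim products.
7 = 1 + 2 + 4 (as XOR of powers of 2).
13 = 1 + 4 + 8 (as XOR of powers of 2).
Using the standard Nim-product table on single bits:
  2*2 = 3,   2*4 = 8,   2*8 = 12,
  4*4 = 6,   4*8 = 11,  8*8 = 13,
and  1*x = x (identity), k*l = l*k (commutative).
Pairwise Nim products:
  1 * 1 = 1
  1 * 4 = 4
  1 * 8 = 8
  2 * 1 = 2
  2 * 4 = 8
  2 * 8 = 12
  4 * 1 = 4
  4 * 4 = 6
  4 * 8 = 11
XOR them: 1 XOR 4 XOR 8 XOR 2 XOR 8 XOR 12 XOR 4 XOR 6 XOR 11 = 2.
Result: 7 * 13 = 2 (in Nim).

2


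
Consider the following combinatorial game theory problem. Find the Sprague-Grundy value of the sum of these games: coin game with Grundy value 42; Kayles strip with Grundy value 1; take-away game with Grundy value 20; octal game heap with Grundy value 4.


By the Sprague-Grundy theorem, the Grundy value of a sum of games is the XOR of individual Grundy values.
coin game: Grundy value = 42. Running XOR: 0 XOR 42 = 42
Kayles strip: Grundy value = 1. Running XOR: 42 XOR 1 = 43
take-away game: Grundy value = 20. Running XOR: 43 XOR 20 = 63
octal game heap: Grundy value = 4. Running XOR: 63 XOR 4 = 59
The combined Grundy value is 59.

59


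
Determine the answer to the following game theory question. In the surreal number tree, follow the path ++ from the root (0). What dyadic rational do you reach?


Sign expansion: ++
Rule: track bounds (lo, hi), initially (-inf, +inf). On '+', the current value becomes lo and we move to the simplest number in (value, hi): value + 1 if hi = +inf, otherwise the midpoint (value + hi)/2. On '-', the current value becomes hi and we move to value - 1 if lo = -inf, otherwise the midpoint (lo + value)/2.
Start at 0.
Step 1: sign = +, move right. Bounds: (0, +inf). Value = 1
Step 2: sign = +, move right. Bounds: (1, +inf). Value = 2
The surreal number with sign expansion ++ is 2.

2


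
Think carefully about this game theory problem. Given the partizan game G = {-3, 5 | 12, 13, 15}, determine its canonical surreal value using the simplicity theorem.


Left options: {-3, 5}, max = 5
Right options: {12, 13, 15}, min = 12
All options are numbers and max(Left) < min(Right), so by the simplicity theorem the value is the simplest (earliest-born) number strictly between 5 and 12.
Integers 6 through 11 all lie strictly between 5 and 12.
Among integers, the simplest (lowest birthday = smallest |n|; 0 is born on day 0, +-n on day n) is 6.
No non-integer in the interval can be simpler: if x is a non-integer in the interval, then floor(x) or ceil(x) also lies in the interval (the interval contains an integer), and both are proper prefixes of x's sign expansion, i.e. born earlier. So the game value is 6.
Game value = 6

6


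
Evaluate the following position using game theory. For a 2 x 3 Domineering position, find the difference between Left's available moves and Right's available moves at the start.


Board is 2 x 3 (rows x cols).
Left (vertical) placements: (rows-1) * cols = 1 * 3 = 3
Right (horizontal) placements: rows * (cols-1) = 2 * 2 = 4
Advantage = Left - Right = 3 - 4 = -1

-1


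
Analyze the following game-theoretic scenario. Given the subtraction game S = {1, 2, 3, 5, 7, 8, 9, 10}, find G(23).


The subtraction set is S = {1, 2, 3, 5, 7, 8, 9, 10}.
G(k) = mex{ G(k - s) : s in S, s <= k }. We compute iteratively: G(0) = 0.
G(1) = mex({0}) = 1
G(2) = mex({0, 1}) = 2
G(3) = mex({0, 1, 2}) = 3
G(4) = mex({1, 2, 3}) = 0
G(5) = mex({0, 2, 3}) = 1
G(6) = mex({0, 1, 3}) = 2
G(7) = mex({0, 1, 2}) = 3
G(8) = mex({0, 1, 2, 3}) = 4
G(9) = mex({0, 1, 2, 3, 4}) = 5
G(10) = mex({0, 1, 2, 3, 4, 5}) = 6
G(11) = mex({0, 1, 2, 3, 4, 5, 6}) = 7
G(12) = mex({0, 1, 2, 3, 5, 6, 7}) = 4
G(13) = mex({0, 1, 2, 3, 4, 6, 7}) = 5
G(14) = mex({0, 1, 2, 3, 4, 5, 7}) = 6
G(15) = mex({1, 2, 3, 4, 5, 6}) = 0
G(16) = mex({0, 2, 3, 4, 5, 6, 7}) = 1
G(17) = mex({0, 1, 3, 4, 5, 6}) = 2
G(18) = mex({0, 1, 2, 4, 5, 6, 7}) = 3
G(19) = mex({1, 2, 3, 4, 5, 6, 7}) = 0
G(20) = mex({0, 2, 3, 4, 5, 6, 7}) = 1
G(21) = mex({0, 1, 3, 4, 5, 6, 7}) = 2
G(22) = mex({0, 1, 2, 4, 5, 6}) = 3
G(23) = mex({0, 1, 2, 3, 5, 6}) = 4
Therefore G(23) = 4.

4


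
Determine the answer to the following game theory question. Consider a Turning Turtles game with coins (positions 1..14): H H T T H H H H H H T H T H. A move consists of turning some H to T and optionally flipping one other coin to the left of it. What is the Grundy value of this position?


Coins: H H T T H H H H H H T H T H
Key fact: a single head at position k behaves exactly like a Nim heap of size k (turning it to T and optionally flipping a coin at j < k corresponds to moving the heap from k to j, or to 0), and heads combine as a disjunctive sum (two heads at the same place would cancel, matching j XOR j = 0). So the Nim-value is the XOR of the 1-indexed positions of the heads.
Face-up positions (1-indexed): [1, 2, 5, 6, 7, 8, 9, 10, 12, 14]
XOR 0 with 1: 0 XOR 1 = 1
XOR 1 with 2: 1 XOR 2 = 3
XOR 3 with 5: 3 XOR 5 = 6
XOR 6 with 6: 6 XOR 6 = 0
XOR 0 with 7: 0 XOR 7 = 7
XOR 7 with 8: 7 XOR 8 = 15
XOR 15 with 9: 15 XOR 9 = 6
XOR 6 with 10: 6 XOR 10 = 12
XOR 12 with 12: 12 XOR 12 = 0
XOR 0 with 14: 0 XOR 14 = 14
Nim-value = 14

14


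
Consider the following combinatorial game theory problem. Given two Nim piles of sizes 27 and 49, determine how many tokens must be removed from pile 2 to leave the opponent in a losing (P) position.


Piles: 27 and 49
Current XOR: 27 XOR 49 = 42 (non-zero, so this is an N-position).
To make the XOR zero, we need to find a move that balances the piles.
For pile 2 (size 49): target = 49 XOR 42 = 27
We reduce pile 2 from 49 to 27.
Tokens removed: 49 - 27 = 22
Verification: 27 XOR 27 = 0

22


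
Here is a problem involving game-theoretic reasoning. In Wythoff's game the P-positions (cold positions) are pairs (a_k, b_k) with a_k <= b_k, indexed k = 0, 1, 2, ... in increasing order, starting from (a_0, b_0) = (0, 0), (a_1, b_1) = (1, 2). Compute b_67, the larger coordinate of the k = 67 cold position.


By Wythoff's theorem, a_k = floor(k * phi) and b_k = floor(k * phi^2) = a_k + k, where phi = (1 + sqrt(5))/2 is the golden ratio.
phi = (1 + sqrt(5))/2 = 1.618034
phi^2 = phi + 1 = 2.618034
k = 67
k * phi^2 = 67 * 2.618034 = 175.408277
b_67 = floor(k * phi^2) = 175 (check: a_67 + k = 108 + 67 = 175)

175


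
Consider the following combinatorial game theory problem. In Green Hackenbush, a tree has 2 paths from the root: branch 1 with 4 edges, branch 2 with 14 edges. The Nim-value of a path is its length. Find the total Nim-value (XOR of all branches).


The tree has 2 branches from the ground vertex.
In Green Hackenbush, the Nim-value of a simple path of length k is k.
Branch 1: length 4, Nim-value = 4
Branch 2: length 14, Nim-value = 14
Total Nim-value = XOR of all branch values:
0 XOR 4 = 4
4 XOR 14 = 10
Nim-value of the tree = 10

10


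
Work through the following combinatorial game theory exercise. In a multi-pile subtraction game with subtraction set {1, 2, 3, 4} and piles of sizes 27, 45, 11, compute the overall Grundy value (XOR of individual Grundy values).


Subtraction set: {1, 2, 3, 4}
For this subtraction set, G(n) = n mod 5 (period = max + 1 = 5).
Pile 1 (size 27): G(27) = 27 mod 5 = 2
Pile 2 (size 45): G(45) = 45 mod 5 = 0
Pile 3 (size 11): G(11) = 11 mod 5 = 1
Total Grundy value = XOR of all: 2 XOR 0 XOR 1 = 3

3


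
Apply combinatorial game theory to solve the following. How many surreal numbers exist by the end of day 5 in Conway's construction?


Day 0: {|} = 0 is born. Count = 1.
Day n: the number of surreal numbers born by day n is 2^(n+1) - 1.
By day 0: 2^1 - 1 = 1
By day 1: 2^2 - 1 = 3
By day 2: 2^3 - 1 = 7
By day 3: 2^4 - 1 = 15
By day 4: 2^5 - 1 = 31
By day 5: 2^6 - 1 = 63
By day 5: 63 surreal numbers.

63


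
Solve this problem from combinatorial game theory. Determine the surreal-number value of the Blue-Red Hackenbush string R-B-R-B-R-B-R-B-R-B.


Edges (from ground): R-B-R-B-R-B-R-B-R-B
By Berlekamp's sign-expansion rule, a Blue-Red Hackenbush stalk has the value of the surreal number whose sign sequence is the edge sequence with B -> + and R -> -.
Sign sequence: -+-+-+-+-+
Trace the sign expansion in the surreal number tree, starting from 0:
Edge 1: R (sign -) -> bounds (-inf, 0), value = -1
Edge 2: B (sign +) -> bounds (-1, 0), value = -1/2
Edge 3: R (sign -) -> bounds (-1, -1/2), value = -3/4
Edge 4: B (sign +) -> bounds (-3/4, -1/2), value = -5/8
Edge 5: R (sign -) -> bounds (-3/4, -5/8), value = -11/16
Edge 6: B (sign +) -> bounds (-11/16, -5/8), value = -21/32
Edge 7: R (sign -) -> bounds (-11/16, -21/32), value = -43/64
Edge 8: B (sign +) -> bounds (-43/64, -21/32), value = -85/128
Edge 9: R (sign -) -> bounds (-43/64, -85/128), value = -171/256
Edge 10: B (sign +) -> bounds (-171/256, -85/128), value = -341/512
Game value = -341/512

-341/512


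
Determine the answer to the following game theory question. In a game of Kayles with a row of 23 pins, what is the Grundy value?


Kayles: a move removes 1 or 2 adjacent pins from a contiguous row.
Removing pins from a row of k leaves two independent rows (a, b) with a + b = k - 1 (one pin) or a + b = k - 2 (two pins); an end removal gives a = 0.
By Sprague-Grundy, G(k) = mex{ G(a) XOR G(b) } over all these splits. G(0) = 0.
G(1): splits (0,0):0^0=0 -> mex({0}) = 1
G(2): splits (0,1):0^1=1 (0,0):0^0=0 -> mex({0, 1}) = 2
G(3): splits (0,2):0^2=2 (1,1):1^1=0 (0,1):0^1=1 -> mex({0, 1, 2}) = 3
G(4): splits (0,3):0^3=3 (1,2):1^2=3 (0,2):0^2=2 (1,1):1^1=0 -> mex({0, 2, 3}) = 1
G(5): splits (0,4):0^1=1 (1,3):1^3=2 (2,2):2^2=0 (0,3):0^3=3 (1,2):1^2=3 -> mex({0, 1, 2, 3}) = 4
G(6) = mex({0, 1, 2, 4}) = 3
G(7) = mex({0, 1, 3, 4, 5}) = 2
G(8) = mex({0, 2, 3, 5, 6}) = 1
G(9) = mex({0, 1, 2, 3, 6, 7}) = 4
G(10) = mex({0, 1, 3, 4, 5, 7}) = 2
G(11) = mex({0, 1, 2, 3, 4, 5}) = 6
G(12) = mex({0, 1, 2, 3, 5, 6, 7}) = 4
G(13) = mex({0, 2, 3, 4, 6, 7}) = 1
G(14) = mex({0, 1, 4, 5, 6, 7}) = 2
G(15) = mex({0, 1, 2, 3, 4, 5, 6}) = 7
G(16) = mex({0, 2, 3, 5, 6, 7}) = 1
G(17) = mex({0, 1, 2, 3, 5, 6, 7}) = 4
G(18) = mex({0, 1, 2, 4, 5, 6}) = 3
G(19) = mex({0, 1, 3, 4, 5, 7}) = 2
G(20) = mex({0, 2, 3, 4, 5, 6, 7}) = 1
G(21) = mex({0, 1, 2, 3, 5, 6, 7}) = 4
G(22) = mex({0, 1, 2, 3, 4, 5, 7}) = 6
G(23) = mex({0, 1, 2, 3, 4, 5, 6}) = 7
Therefore G(23) = 7.

7


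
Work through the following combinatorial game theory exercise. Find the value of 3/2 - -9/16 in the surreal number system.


x = 3/2, y = -9/16
Converting to common denominator: 16
x = 24/16, y = -9/16
x - y = 3/2 - -9/16 = 33/16

33/16


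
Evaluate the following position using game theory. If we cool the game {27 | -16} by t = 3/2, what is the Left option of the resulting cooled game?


Original game: {27 | -16} (a switch {a | b} with a > b).
Cooling by t (for t below the temperature (a - b)/2 = 43/2) taxes each move by t: {a | b} cooled by t is {a - t | b + t}.
Cooling amount: t = 3/2
Cooled Left option: 27 - 3/2 = 51/2
Cooled Right option: -16 + 3/2 = -29/2
Cooled game: {51/2 | -29/2}
Left option = 51/2

51/2


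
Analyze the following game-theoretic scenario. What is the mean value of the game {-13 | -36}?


Game = {-13 | -36}, a switch {a | b} with numbers a > b.
Its thermograph has left wall a - t and right wall b + t, which meet at t = (a - b)/2, where both equal (a + b)/2. So the mast (mean value) is at (a + b)/2.
Mean = (-13 + (-36))/2 = -49/2 = -49/2

-49/2


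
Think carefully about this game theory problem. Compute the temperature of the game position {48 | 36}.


The game is {48 | 36}, a switch {a | b} with numbers a > b.
Cooling {a | b} by t gives {a - t | b + t}, which stops being hot when a - t = b + t, i.e. at t = (a - b)/2. So the temperature of a switch is (a - b)/2.
Temperature = (Left option - Right option) / 2
= (48 - (36)) / 2
= 12 / 2
= 6

6


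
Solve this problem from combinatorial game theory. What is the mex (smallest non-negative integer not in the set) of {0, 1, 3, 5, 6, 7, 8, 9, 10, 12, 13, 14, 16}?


Set = {0, 1, 3, 5, 6, 7, 8, 9, 10, 12, 13, 14, 16}
0 is in the set.
1 is in the set.
2 is NOT in the set. This is the mex.
mex = 2

2


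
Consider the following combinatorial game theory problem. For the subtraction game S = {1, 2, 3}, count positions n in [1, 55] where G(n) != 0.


Subtraction set S = {1, 2, 3}, so G(n) = n mod 4.
G(n) = 0 when n is a multiple of 4.
Multiples of 4 in [1, 55]: 13
N-positions (nonzero Grundy) = 55 - 13 = 42

42


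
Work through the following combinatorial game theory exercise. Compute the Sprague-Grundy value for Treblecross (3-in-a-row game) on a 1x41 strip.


Treblecross: place X on empty cells; 3-in-a-row wins.
Playing within two cells of an existing X lets the opponent win at once, so sensible play treats the cells i-2..i+2 around each X as dead. The player left with no safe cell loses, so this is a normal-play take-away game on strips of safe cells.
Placing X at cell i (0-indexed) of a strip of k safe cells leaves independent strips of sizes max(0, i-2) and max(0, k-i-3). Hence G(k) = mex{ G(max(0,i-2)) XOR G(max(0,k-i-3)) : 0 <= i < k }, with G(0) = 0.
G(1): splits (0,0):0^0=0 -> mex({0}) = 1
G(2): splits (0,0):0^0=0 -> mex({0}) = 1
G(3): splits (0,0):0^0=0 -> mex({0}) = 1
G(4): splits (0,1):0^1=1 (0,0):0^0=0 -> mex({0, 1}) = 2
G(5): splits (0,2):0^1=1 (0,1):0^1=1 (0,0):0^0=0 -> mex({0, 1}) = 2
G(6) = mex({1}) = 0
G(7) = mex({0, 1, 2}) = 3
G(8) = mex({0, 1, 2}) = 3
G(9) = mex({0, 2}) = 1
G(10) = mex({0, 2, 3}) = 1
G(11) = mex({0, 3}) = 1
G(12) = mex({1, 3}) = 0
G(13) = mex({0, 1, 2, 3}) = 4
G(14) = mex({0, 1, 2}) = 3
G(15) = mex({0, 1, 2}) = 3
G(16) = mex({0, 1, 2, 4}) = 3
G(17) = mex({0, 1, 3, 4}) = 2
G(18) = mex({0, 1, 3, 4}) = 2
G(19) = mex({0, 1, 3, 5}) = 2
G(20) = mex({0, 1, 2, 3, 5}) = 4
G(21) = mex({0, 1, 2, 3, 5}) = 4
G(22) = mex({1, 2, 6}) = 0
G(23) = mex({0, 1, 2, 3, 4, 6}) = 5
G(24) = mex({0, 1, 2, 3, 4}) = 5
G(25) = mex({0, 1, 3, 4, 7}) = 2
G(26) = mex({0, 1, 3, 4, 5, 7}) = 2
G(27) = mex({0, 1, 3, 5}) = 2
G(28) = mex({0, 1, 2, 5}) = 3
G(29) = mex({0, 1, 2, 4, 5, 6}) = 3
G(30) = mex({1, 2, 4, 6}) = 0
G(31) = mex({0, 1, 2, 3, 4, 6}) = 5
G(32) = mex({1, 2, 3, 4, 7}) = 0
G(33) = mex({0, 3, 7}) = 1
G(34) = mex({0, 2, 3, 5, 7}) = 1
G(35) = mex({0, 2, 3, 5, 6}) = 1
G(36) = mex({0, 1, 2, 5, 6}) = 3
G(37) = mex({0, 1, 2, 4, 5, 6}) = 3
G(38) = mex({0, 1, 2, 4}) = 3
G(39) = mex({0, 1, 2, 3, 4, 7}) = 5
G(40) = mex({0, 1, 2, 3, 4, 5, 7}) = 6
G(41) = mex({0, 1, 2, 3, 5, 7}) = 4
Therefore G(41) = 4.

4


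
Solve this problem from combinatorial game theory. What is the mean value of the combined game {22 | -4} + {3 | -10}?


G1 = {22 | -4}, G2 = {3 | -10}
Each is a switch {a | b} with numbers a > b; its mean value is (a + b)/2, and mean value is additive over game sums: m(G1 + G2) = m(G1) + m(G2).
Mean of G1 = (22 + (-4))/2 = 18/2 = 9
Mean of G2 = (3 + (-10))/2 = -7/2 = -7/2
Mean of G1 + G2 = 9 + -7/2 = 11/2

11/2


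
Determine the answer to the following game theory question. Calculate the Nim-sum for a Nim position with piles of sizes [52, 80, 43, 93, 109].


We need the XOR (exclusive or) of all pile sizes.
After XOR-ing pile 1 (size 52): 0 XOR 52 = 52
After XOR-ing pile 2 (size 80): 52 XOR 80 = 100
After XOR-ing pile 3 (size 43): 100 XOR 43 = 79
After XOR-ing pile 4 (size 93): 79 XOR 93 = 18
After XOR-ing pile 5 (size 109): 18 XOR 109 = 127
The Nim-value of this position is 127.

127


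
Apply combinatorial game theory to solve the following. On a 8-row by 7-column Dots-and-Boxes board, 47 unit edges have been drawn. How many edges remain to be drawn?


Grid: 8 x 7 boxes, i.e. 9 rows and 8 columns of dots.
Horizontal edges: (rows + 1) * cols = 9 * 7 = 63
Vertical edges: rows * (cols + 1) = 8 * 8 = 64
Total edges: 63 + 64 = 127
Edges drawn: 47
Remaining: 127 - 47 = 80

80


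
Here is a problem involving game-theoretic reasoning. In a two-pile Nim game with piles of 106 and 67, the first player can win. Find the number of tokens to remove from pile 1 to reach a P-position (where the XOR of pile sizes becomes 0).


Piles: 106 and 67
Current XOR: 106 XOR 67 = 41 (non-zero, so this is an N-position).
To make the XOR zero, we need to find a move that balances the piles.
For pile 1 (size 106): target = 106 XOR 41 = 67
We reduce pile 1 from 106 to 67.
Tokens removed: 106 - 67 = 39
Verification: 67 XOR 67 = 0

39


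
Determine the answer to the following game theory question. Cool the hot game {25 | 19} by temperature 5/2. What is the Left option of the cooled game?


Original game: {25 | 19} (a switch {a | b} with a > b).
Cooling by t (for t below the temperature (a - b)/2 = 3) taxes each move by t: {a | b} cooled by t is {a - t | b + t}.
Cooling amount: t = 5/2
Cooled Left option: 25 - 5/2 = 45/2
Cooled Right option: 19 + 5/2 = 43/2
Cooled game: {45/2 | 43/2}
Left option = 45/2

45/2


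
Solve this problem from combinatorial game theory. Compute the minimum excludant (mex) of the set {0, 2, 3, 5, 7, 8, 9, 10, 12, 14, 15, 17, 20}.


Set = {0, 2, 3, 5, 7, 8, 9, 10, 12, 14, 15, 17, 20}
0 is in the set.
1 is NOT in the set. This is the mex.
mex = 1

1


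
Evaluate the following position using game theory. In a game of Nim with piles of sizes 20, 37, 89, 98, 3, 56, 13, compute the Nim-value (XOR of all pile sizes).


We need the XOR (exclusive or) of all pile sizes.
After XOR-ing pile 1 (size 20): 0 XOR 20 = 20
After XOR-ing pile 2 (size 37): 20 XOR 37 = 49
After XOR-ing pile 3 (size 89): 49 XOR 89 = 104
After XOR-ing pile 4 (size 98): 104 XOR 98 = 10
After XOR-ing pile 5 (size 3): 10 XOR 3 = 9
After XOR-ing pile 6 (size 56): 9 XOR 56 = 49
After XOR-ing pile 7 (size 13): 49 XOR 13 = 60
The Nim-value of this position is 60.

60


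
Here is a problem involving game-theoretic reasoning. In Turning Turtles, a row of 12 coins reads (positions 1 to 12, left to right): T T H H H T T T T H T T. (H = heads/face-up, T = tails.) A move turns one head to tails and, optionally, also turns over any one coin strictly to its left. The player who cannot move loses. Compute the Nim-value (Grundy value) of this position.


Coins: T T H H H T T T T H T T
Key fact: a single head at position k behaves exactly like a Nim heap of size k (turning it to T and optionally flipping a coin at j < k corresponds to moving the heap from k to j, or to 0), and heads combine as a disjunctive sum (two heads at the same place would cancel, matching j XOR j = 0). So the Nim-value is the XOR of the 1-indexed positions of the heads.
Face-up positions (1-indexed): [3, 4, 5, 10]
XOR 0 with 3: 0 XOR 3 = 3
XOR 3 with 4: 3 XOR 4 = 7
XOR 7 with 5: 7 XOR 5 = 2
XOR 2 with 10: 2 XOR 10 = 8
Nim-value = 8

8


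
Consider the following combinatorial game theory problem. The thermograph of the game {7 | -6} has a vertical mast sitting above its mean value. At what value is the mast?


Game = {7 | -6}, a switch {a | b} with numbers a > b.
Its thermograph has left wall a - t and right wall b + t, which meet at t = (a - b)/2, where both equal (a + b)/2. So the mast (mean value) is at (a + b)/2.
Mean = (7 + (-6))/2 = 1/2 = 1/2

1/2


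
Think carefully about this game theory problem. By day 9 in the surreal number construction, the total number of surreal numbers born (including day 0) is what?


Day 0: {|} = 0 is born. Count = 1.
Day n: the number of surreal numbers born by day n is 2^(n+1) - 1.
By day 0: 2^1 - 1 = 1
By day 1: 2^2 - 1 = 3
By day 2: 2^3 - 1 = 7
By day 3: 2^4 - 1 = 15
By day 4: 2^5 - 1 = 31
By day 5: 2^6 - 1 = 63
By day 6: 2^7 - 1 = 127
By day 7: 2^8 - 1 = 255
By day 8: 2^9 - 1 = 511
By day 9: 2^10 - 1 = 1023
By day 9: 1023 surreal numbers.

1023


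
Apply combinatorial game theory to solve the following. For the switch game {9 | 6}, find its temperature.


The game is {9 | 6}, a switch {a | b} with numbers a > b.
Cooling {a | b} by t gives {a - t | b + t}, which stops being hot when a - t = b + t, i.e. at t = (a - b)/2. So the temperature of a switch is (a - b)/2.
Temperature = (Left option - Right option) / 2
= (9 - (6)) / 2
= 3 / 2
= 3/2

3/2


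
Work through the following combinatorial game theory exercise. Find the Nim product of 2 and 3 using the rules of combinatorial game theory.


Nim multiplication is bilinear over XOR: (u XOR v) * w = (u*w) XOR (v*w).
So we split each operand into its bit components and XOR the pairwise Nim products.
2 = 2 (as XOR of powers of 2).
3 = 1 + 2 (as XOR of powers of 2).
Using the standard Nim-product table on single bits:
  2*2 = 3,   2*4 = 8,   2*8 = 12,
  4*4 = 6,   4*8 = 11,  8*8 = 13,
and  1*x = x (identity), k*l = l*k (commutative).
Pairwise Nim products:
  2 * 1 = 2
  2 * 2 = 3
XOR them: 2 XOR 3 = 1.
Result: 2 * 3 = 1 (in Nim).

1


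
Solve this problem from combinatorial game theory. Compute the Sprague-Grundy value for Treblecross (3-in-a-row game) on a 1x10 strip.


Treblecross: place X on empty cells; 3-in-a-row wins.
Playing within two cells of an existing X lets the opponent win at once, so sensible play treats the cells i-2..i+2 around each X as dead. The player left with no safe cell loses, so this is a normal-play take-away game on strips of safe cells.
Placing X at cell i (0-indexed) of a strip of k safe cells leaves independent strips of sizes max(0, i-2) and max(0, k-i-3). Hence G(k) = mex{ G(max(0,i-2)) XOR G(max(0,k-i-3)) : 0 <= i < k }, with G(0) = 0.
G(1): splits (0,0):0^0=0 -> mex({0}) = 1
G(2): splits (0,0):0^0=0 -> mex({0}) = 1
G(3): splits (0,0):0^0=0 -> mex({0}) = 1
G(4): splits (0,1):0^1=1 (0,0):0^0=0 -> mex({0, 1}) = 2
G(5): splits (0,2):0^1=1 (0,1):0^1=1 (0,0):0^0=0 -> mex({0, 1}) = 2
G(6) = mex({1}) = 0
G(7) = mex({0, 1, 2}) = 3
G(8) = mex({0, 1, 2}) = 3
G(9) = mex({0, 2}) = 1
G(10) = mex({0, 2, 3}) = 1
Therefore G(10) = 1.

1


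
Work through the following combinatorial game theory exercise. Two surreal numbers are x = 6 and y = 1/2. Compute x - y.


x = 6, y = 1/2
Converting to common denominator: 2
x = 12/2, y = 1/2
x - y = 6 - 1/2 = 11/2

11/2


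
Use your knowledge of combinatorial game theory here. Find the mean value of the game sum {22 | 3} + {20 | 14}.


G1 = {22 | 3}, G2 = {20 | 14}
Each is a switch {a | b} with numbers a > b; its mean value is (a + b)/2, and mean value is additive over game sums: m(G1 + G2) = m(G1) + m(G2).
Mean of G1 = (22 + (3))/2 = 25/2 = 25/2
Mean of G2 = (20 + (14))/2 = 34/2 = 17
Mean of G1 + G2 = 25/2 + 17 = 59/2

59/2


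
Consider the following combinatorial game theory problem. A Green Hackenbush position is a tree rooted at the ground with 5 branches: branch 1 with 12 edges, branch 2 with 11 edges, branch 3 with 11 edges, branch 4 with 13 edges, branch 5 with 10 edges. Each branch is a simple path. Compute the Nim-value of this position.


The tree has 5 branches from the ground vertex.
In Green Hackenbush, the Nim-value of a simple path of length k is k.
Branch 1: length 12, Nim-value = 12
Branch 2: length 11, Nim-value = 11
Branch 3: length 11, Nim-value = 11
Branch 4: length 13, Nim-value = 13
Branch 5: length 10, Nim-value = 10
Total Nim-value = XOR of all branch values:
0 XOR 12 = 12
12 XOR 11 = 7
7 XOR 11 = 12
12 XOR 13 = 1
1 XOR 10 = 11
Nim-value of the tree = 11

11


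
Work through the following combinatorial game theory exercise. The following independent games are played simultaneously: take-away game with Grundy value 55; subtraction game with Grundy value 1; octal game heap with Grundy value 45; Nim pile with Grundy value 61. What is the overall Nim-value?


By the Sprague-Grundy theorem, the Grundy value of a sum of games is the XOR of individual Grundy values.
take-away game: Grundy value = 55. Running XOR: 0 XOR 55 = 55
subtraction game: Grundy value = 1. Running XOR: 55 XOR 1 = 54
octal game heap: Grundy value = 45. Running XOR: 54 XOR 45 = 27
Nim pile: Grundy value = 61. Running XOR: 27 XOR 61 = 38
The combined Grundy value is 38.

38


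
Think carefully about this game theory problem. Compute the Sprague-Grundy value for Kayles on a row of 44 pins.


Kayles: a move removes 1 or 2 adjacent pins from a contiguous row.
Removing pins from a row of k leaves two independent rows (a, b) with a + b = k - 1 (one pin) or a + b = k - 2 (two pins); an end removal gives a = 0.
By Sprague-Grundy, G(k) = mex{ G(a) XOR G(b) } over all these splits. G(0) = 0.
G(1): splits (0,0):0^0=0 -> mex({0}) = 1
G(2): splits (0,1):0^1=1 (0,0):0^0=0 -> mex({0, 1}) = 2
G(3): splits (0,2):0^2=2 (1,1):1^1=0 (0,1):0^1=1 -> mex({0, 1, 2}) = 3
G(4): splits (0,3):0^3=3 (1,2):1^2=3 (0,2):0^2=2 (1,1):1^1=0 -> mex({0, 2, 3}) = 1
G(5): splits (0,4):0^1=1 (1,3):1^3=2 (2,2):2^2=0 (0,3):0^3=3 (1,2):1^2=3 -> mex({0, 1, 2, 3}) = 4
G(6) = mex({0, 1, 2, 4}) = 3
G(7) = mex({0, 1, 3, 4, 5}) = 2
G(8) = mex({0, 2, 3, 5, 6}) = 1
G(9) = mex({0, 1, 2, 3, 6, 7}) = 4
G(10) = mex({0, 1, 3, 4, 5, 7}) = 2
G(11) = mex({0, 1, 2, 3, 4, 5}) = 6
G(12) = mex({0, 1, 2, 3, 5, 6, 7}) = 4
G(13) = mex({0, 2, 3, 4, 6, 7}) = 1
G(14) = mex({0, 1, 4, 5, 6, 7}) = 2
G(15) = mex({0, 1, 2, 3, 4, 5, 6}) = 7
G(16) = mex({0, 2, 3, 5, 6, 7}) = 1
G(17) = mex({0, 1, 2, 3, 5, 6, 7}) = 4
G(18) = mex({0, 1, 2, 4, 5, 6}) = 3
G(19) = mex({0, 1, 3, 4, 5, 7}) = 2
G(20) = mex({0, 2, 3, 4, 5, 6, 7}) = 1
G(21) = mex({0, 1, 2, 3, 5, 6, 7}) = 4
G(22) = mex({0, 1, 2, 3, 4, 5, 7}) = 6
G(23) = mex({0, 1, 2, 3, 4, 5, 6}) = 7
G(24) = mex({0, 1, 2, 3, 5, 6, 7}) = 4
G(25) = mex({0, 2, 3, 4, 6, 7}) = 1
G(26) = mex({0, 1, 3, 4, 5, 6, 7}) = 2
G(27) = mex({0, 1, 2, 3, 4, 5, 6, 7}) = 8
G(28) = mex({0, 1, 2, 3, 4, 6, 7, 8}) = 5
G(29) = mex({0, 1, 2, 3, 5, 6, 7, 8, 9}) = 4
G(30) = mex({0, 1, 2, 3, 4, 5, 6, 9, 10}) = 7
G(31) = mex({0, 1, 3, 4, 5, 7, 10, 11}) = 2
G(32) = mex({0, 2, 3, 4, 5, 6, 7, 9, 11}) = 1
G(33) = mex({0, 1, 2, 3, 4, 5, 6, 7, 9, 12}) = 8
G(34) = mex({0, 1, 2, 3, 4, 5, 7, 8, 11, 12}) = 6
G(35) = mex({0, 1, 2, 3, 4, 5, 6, 8, 9, 10, 11}) = 7
G(36) = mex({0, 1, 2, 3, 5, 6, 7, 9, 10}) = 4
G(37) = mex({0, 2, 3, 4, 6, 7, 9, 10, 11, 12}) = 1
G(38) = mex({0, 1, 3, 4, 5, 6, 7, 9, 10, 11, 12}) = 2
G(39) = mex({0, 1, 2, 4, 5, 6, 7, 9, 10, 12, 14}) = 3
G(40) = mex({0, 2, 3, 4, 6, 7, 11, 12, 14}) = 1
G(41) = mex({0, 1, 2, 3, 5, 6, 7, 9, 10, 11, 12}) = 4
G(42) = mex({0, 1, 2, 3, 4, 5, 6, 9, 10}) = 7
G(43) = mex({0, 1, 3, 4, 5, 7, 9, 10, 12, 15}) = 2
G(44) = mex({0, 2, 3, 4, 5, 6, 7, 9, 10, 12, 15}) = 1
Therefore G(44) = 1.

1


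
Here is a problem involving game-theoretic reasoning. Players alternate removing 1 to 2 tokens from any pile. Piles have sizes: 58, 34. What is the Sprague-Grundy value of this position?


Subtraction set: {1, 2}
For this subtraction set, G(n) = n mod 3 (period = max + 1 = 3).
Pile 1 (size 58): G(58) = 58 mod 3 = 1
Pile 2 (size 34): G(34) = 34 mod 3 = 1
Total Grundy value = XOR of all: 1 XOR 1 = 0

0


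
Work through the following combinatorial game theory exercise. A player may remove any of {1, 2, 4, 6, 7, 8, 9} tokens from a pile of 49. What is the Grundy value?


The subtraction set is S = {1, 2, 4, 6, 7, 8, 9}.
G(k) = mex{ G(k - s) : s in S, s <= k }. We compute iteratively: G(0) = 0.
G(1) = mex({0}) = 1
G(2) = mex({0, 1}) = 2
G(3) = mex({1, 2}) = 0
G(4) = mex({0, 2}) = 1
G(5) = mex({0, 1}) = 2
G(6) = mex({0, 1, 2}) = 3
G(7) = mex({0, 1, 2, 3}) = 4
G(8) = mex({0, 1, 2, 3, 4}) = 5
G(9) = mex({0, 1, 2, 4, 5}) = 3
G(10) = mex({0, 1, 2, 3, 5}) = 4
G(11) = mex({0, 1, 2, 3, 4}) = 5
G(12) = mex({0, 1, 2, 3, 4, 5}) = 6
G(13) = mex({1, 2, 3, 4, 5, 6}) = 0
G(14) = mex({0, 2, 3, 4, 5, 6}) = 1
G(15) = mex({0, 1, 3, 4, 5}) = 2
G(16) = mex({1, 2, 3, 4, 5, 6}) = 0
G(17) = mex({0, 2, 3, 4, 5}) = 1
G(18) = mex({0, 1, 3, 4, 5, 6}) = 2
G(19) = mex({0, 1, 2, 4, 5, 6}) = 3
G(20) = mex({0, 1, 2, 3, 5, 6}) = 4
G(21) = mex({0, 1, 2, 3, 4, 6}) = 5
Observe that G(13)..G(21) = 0, 1, 2, 0, 1, 2, 3, 4, 5 repeats G(0)..G(8) = 0, 1, 2, 0, 1, 2, 3, 4, 5.
For k >= max(S) = 9, G(k) is determined by the previous 9 values G(k-9)..G(k-1); a window of 9 consecutive values has recurred shifted by 13, so by induction G(k + 13) = G(k) for all k >= 0: the sequence is periodic from the start with period 13.
One period: G(0..12) = 0, 1, 2, 0, 1, 2, 3, 4, 5, 3, 4, 5, 6.
49 mod 13 = 10, so G(49) = G(10) = 4.

4


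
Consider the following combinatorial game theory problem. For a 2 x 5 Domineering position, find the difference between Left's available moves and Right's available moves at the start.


Board is 2 x 5 (rows x cols).
Left (vertical) placements: (rows-1) * cols = 1 * 5 = 5
Right (horizontal) placements: rows * (cols-1) = 2 * 4 = 8
Advantage = Left - Right = 5 - 8 = -3

-3


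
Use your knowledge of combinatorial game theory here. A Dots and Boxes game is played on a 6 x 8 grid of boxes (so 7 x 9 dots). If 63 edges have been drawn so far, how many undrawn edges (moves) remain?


Grid: 6 x 8 boxes, i.e. 7 rows and 9 columns of dots.
Horizontal edges: (rows + 1) * cols = 7 * 8 = 56
Vertical edges: rows * (cols + 1) = 6 * 9 = 54
Total edges: 56 + 54 = 110
Edges drawn: 63
Remaining: 110 - 63 = 47

47


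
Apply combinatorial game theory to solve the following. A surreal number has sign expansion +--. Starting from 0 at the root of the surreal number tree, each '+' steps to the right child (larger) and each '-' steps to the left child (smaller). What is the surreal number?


Sign expansion: +--
Rule: track bounds (lo, hi), initially (-inf, +inf). On '+', the current value becomes lo and we move to the simplest number in (value, hi): value + 1 if hi = +inf, otherwise the midpoint (value + hi)/2. On '-', the current value becomes hi and we move to value - 1 if lo = -inf, otherwise the midpoint (lo + value)/2.
Start at 0.
Step 1: sign = +, move right. Bounds: (0, +inf). Value = 1
Step 2: sign = -, move left. Bounds: (0, 1). Value = 1/2
Step 3: sign = -, move left. Bounds: (0, 1/2). Value = 1/4
The surreal number with sign expansion +-- is 1/4.

1/4


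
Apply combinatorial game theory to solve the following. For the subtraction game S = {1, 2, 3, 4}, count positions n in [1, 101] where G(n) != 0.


Subtraction set S = {1, 2, 3, 4}, so G(n) = n mod 5.
G(n) = 0 when n is a multiple of 5.
Multiples of 5 in [1, 101]: 20
N-positions (nonzero Grundy) = 101 - 20 = 81

81


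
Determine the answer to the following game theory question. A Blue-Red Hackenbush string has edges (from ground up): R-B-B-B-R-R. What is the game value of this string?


Edges (from ground): R-B-B-B-R-R
By Berlekamp's sign-expansion rule, a Blue-Red Hackenbush stalk has the value of the surreal number whose sign sequence is the edge sequence with B -> + and R -> -.
Sign sequence: -+++--
Trace the sign expansion in the surreal number tree, starting from 0:
Edge 1: R (sign -) -> bounds (-inf, 0), value = -1
Edge 2: B (sign +) -> bounds (-1, 0), value = -1/2
Edge 3: B (sign +) -> bounds (-1/2, 0), value = -1/4
Edge 4: B (sign +) -> bounds (-1/4, 0), value = -1/8
Edge 5: R (sign -) -> bounds (-1/4, -1/8), value = -3/16
Edge 6: R (sign -) -> bounds (-1/4, -3/16), value = -7/32
Game value = -7/32

-7/32


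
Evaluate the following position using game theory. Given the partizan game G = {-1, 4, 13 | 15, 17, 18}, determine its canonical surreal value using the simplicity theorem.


Left options: {-1, 4, 13}, max = 13
Right options: {15, 17, 18}, min = 15
All options are numbers and max(Left) < min(Right), so by the simplicity theorem the value is the simplest (earliest-born) number strictly between 13 and 15.
The only integer strictly between 13 and 15 is 14.
No non-integer in the interval can be simpler: if x is a non-integer in the interval, then floor(x) or ceil(x) also lies in the interval (the interval contains an integer), and both are proper prefixes of x's sign expansion, i.e. born earlier. So the game value is 14.
Game value = 14

14


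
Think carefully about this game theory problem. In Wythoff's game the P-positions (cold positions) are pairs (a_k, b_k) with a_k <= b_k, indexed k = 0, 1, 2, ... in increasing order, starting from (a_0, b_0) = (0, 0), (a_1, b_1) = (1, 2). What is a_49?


By Wythoff's theorem, a_k = floor(k * phi) and b_k = floor(k * phi^2) = a_k + k, where phi = (1 + sqrt(5))/2 is the golden ratio.
phi = (1 + sqrt(5))/2 = 1.618034
k = 49
k * phi = 49 * 1.618034 = 79.283665
a_49 = floor(k * phi) = 79

79


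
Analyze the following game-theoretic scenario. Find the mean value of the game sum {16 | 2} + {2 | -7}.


G1 = {16 | 2}, G2 = {2 | -7}
Each is a switch {a | b} with numbers a > b; its mean value is (a + b)/2, and mean value is additive over game sums: m(G1 + G2) = m(G1) + m(G2).
Mean of G1 = (16 + (2))/2 = 18/2 = 9
Mean of G2 = (2 + (-7))/2 = -5/2 = -5/2
Mean of G1 + G2 = 9 + -5/2 = 13/2

13/2


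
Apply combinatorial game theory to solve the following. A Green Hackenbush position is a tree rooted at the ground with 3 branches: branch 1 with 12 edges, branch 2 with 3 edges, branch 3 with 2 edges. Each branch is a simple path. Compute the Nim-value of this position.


The tree has 3 branches from the ground vertex.
In Green Hackenbush, the Nim-value of a simple path of length k is k.
Branch 1: length 12, Nim-value = 12
Branch 2: length 3, Nim-value = 3
Branch 3: length 2, Nim-value = 2
Total Nim-value = XOR of all branch values:
0 XOR 12 = 12
12 XOR 3 = 15
15 XOR 2 = 13
Nim-value of the tree = 13

13


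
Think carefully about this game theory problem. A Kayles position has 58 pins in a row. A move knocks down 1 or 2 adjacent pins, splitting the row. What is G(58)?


Kayles: a move removes 1 or 2 adjacent pins from a contiguous row.
Removing pins from a row of k leaves two independent rows (a, b) with a + b = k - 1 (one pin) or a + b = k - 2 (two pins); an end removal gives a = 0.
By Sprague-Grundy, G(k) = mex{ G(a) XOR G(b) } over all these splits. G(0) = 0.
G(1): splits (0,0):0^0=0 -> mex({0}) = 1
G(2): splits (0,1):0^1=1 (0,0):0^0=0 -> mex({0, 1}) = 2
G(3): splits (0,2):0^2=2 (1,1):1^1=0 (0,1):0^1=1 -> mex({0, 1, 2}) = 3
G(4): splits (0,3):0^3=3 (1,2):1^2=3 (0,2):0^2=2 (1,1):1^1=0 -> mex({0, 2, 3}) = 1
G(5): splits (0,4):0^1=1 (1,3):1^3=2 (2,2):2^2=0 (0,3):0^3=3 (1,2):1^2=3 -> mex({0, 1, 2, 3}) = 4
G(6) = mex({0, 1, 2, 4}) = 3
G(7) = mex({0, 1, 3, 4, 5}) = 2
G(8) = mex({0, 2, 3, 5, 6}) = 1
G(9) = mex({0, 1, 2, 3, 6, 7}) = 4
G(10) = mex({0, 1, 3, 4, 5, 7}) = 2
G(11) = mex({0, 1, 2, 3, 4, 5}) = 6
G(12) = mex({0, 1, 2, 3, 5, 6, 7}) = 4
G(13) = mex({0, 2, 3, 4, 6, 7}) = 1
G(14) = mex({0, 1, 4, 5, 6, 7}) = 2
G(15) = mex({0, 1, 2, 3, 4, 5, 6}) = 7
G(16) = mex({0, 2, 3, 5, 6, 7}) = 1
G(17) = mex({0, 1, 2, 3, 5, 6, 7}) = 4
G(18) = mex({0, 1, 2, 4, 5, 6}) = 3
G(19) = mex({0, 1, 3, 4, 5, 7}) = 2
G(20) = mex({0, 2, 3, 4, 5, 6, 7}) = 1
G(21) = mex({0, 1, 2, 3, 5, 6, 7}) = 4
G(22) = mex({0, 1, 2, 3, 4, 5, 7}) = 6
G(23) = mex({0, 1, 2, 3, 4, 5, 6}) = 7
G(24) = mex({0, 1, 2, 3, 5, 6, 7}) = 4
G(25) = mex({0, 2, 3, 4, 6, 7}) = 1
G(26) = mex({0, 1, 3, 4, 5, 6, 7}) = 2
G(27) = mex({0, 1, 2, 3, 4, 5, 6, 7}) = 8
G(28) = mex({0, 1, 2, 3, 4, 6, 7, 8}) = 5
G(29) = mex({0, 1, 2, 3, 5, 6, 7, 8, 9}) = 4
G(30) = mex({0, 1, 2, 3, 4, 5, 6, 9, 10}) = 7
G(31) = mex({0, 1, 3, 4, 5, 7, 10, 11}) = 2
G(32) = mex({0, 2, 3, 4, 5, 6, 7, 9, 11}) = 1
G(33) = mex({0, 1, 2, 3, 4, 5, 6, 7, 9, 12}) = 8
G(34) = mex({0, 1, 2, 3, 4, 5, 7, 8, 11, 12}) = 6
G(35) = mex({0, 1, 2, 3, 4, 5, 6, 8, 9, 10, 11}) = 7
G(36) = mex({0, 1, 2, 3, 5, 6, 7, 9, 10}) = 4
G(37) = mex({0, 2, 3, 4, 6, 7, 9, 10, 11, 12}) = 1
G(38) = mex({0, 1, 3, 4, 5, 6, 7, 9, 10, 11, 12}) = 2
G(39) = mex({0, 1, 2, 4, 5, 6, 7, 9, 10, 12, 14}) = 3
G(40) = mex({0, 2, 3, 4, 6, 7, 11, 12, 14}) = 1
G(41) = mex({0, 1, 2, 3, 5, 6, 7, 9, 10, 11, 12}) = 4
G(42) = mex({0, 1, 2, 3, 4, 5, 6, 9, 10}) = 7
G(43) = mex({0, 1, 3, 4, 5, 7, 9, 10, 12, 15}) = 2
G(44) = mex({0, 2, 3, 4, 5, 6, 7, 9, 10, 12, 15}) = 1
G(45) = mex({0, 1, 2, 3, 4, 5, 6, 7, 9, 10, 12, 14}) = 8
G(46) = mex({0, 1, 3, 4, 5, 7, 8, 11, 12, 14}) = 2
G(47) = mex({0, 1, 2, 3, 4, 5, 6, 8, 9, 10, 11, 12}) = 7
G(48) = mex({0, 1, 2, 3, 5, 6, 7, 9, 10}) = 4
G(49) = mex({0, 2, 3, 4, 6, 7, 9, 10, 11, 12, 15}) = 1
G(50) = mex({0, 1, 4, 5, 6, 7, 9, 11, 12, 14, 15}) = 2
G(51) = mex({0, 1, 2, 3, 4, 5, 6, 7, 9, 12, 14, 15}) = 8
G(52) = mex({0, 2, 3, 4, 5, 6, 7, 8, 11, 12, 15}) = 1
G(53) = mex({0, 1, 2, 3, 5, 6, 7, 8, 9, 10, 11, 12}) = 4
G(54) = mex({0, 1, 2, 3, 4, 5, 6, 9, 10}) = 7
G(55) = mex({0, 1, 3, 4, 5, 7, 9, 10, 11, 12}) = 2
G(56) = mex({0, 2, 3, 4, 5, 6, 7, 9, 10, 11, 12, 13, 14}) = 1
G(57) = mex({0, 1, 2, 3, 5, 6, 7, 9, 10, 12, 13, 14, 15}) = 4
G(58) = mex({0, 1, 3, 4, 5, 7, 11, 12, 14, 15}) = 2
Therefore G(58) = 2.

2


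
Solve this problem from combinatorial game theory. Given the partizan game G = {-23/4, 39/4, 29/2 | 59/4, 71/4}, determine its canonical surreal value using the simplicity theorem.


Left options: {-23/4, 39/4, 29/2}, max = 29/2
Right options: {59/4, 71/4}, min = 59/4
All options are numbers and max(Left) < min(Right), so by the simplicity theorem the value is the simplest (earliest-born) number strictly between 29/2 and 59/4.
No integer lies strictly between 29/2 and 59/4, so the value is the dyadic rational m/2^k in the interval with the smallest k (then m odd); search k = 1, 2, ...:
Denominator 2: no odd multiple of 1/2 lies strictly between 29/2 and 59/4.
Denominator 4: no odd multiple of 1/4 lies strictly between 29/2 and 59/4.
Denominator 8: 117/8 lies strictly between 29/2 and 59/4 -- found.
The simplest number in the interval is 117/8.
Game value = 117/8

117/8


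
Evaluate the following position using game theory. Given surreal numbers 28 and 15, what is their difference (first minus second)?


x = 28, y = 15
x - y = 28 - 15 = 13

13


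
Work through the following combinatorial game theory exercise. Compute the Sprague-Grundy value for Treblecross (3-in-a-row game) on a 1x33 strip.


Treblecross: place X on empty cells; 3-in-a-row wins.
Playing within two cells of an existing X lets the opponent win at once, so sensible play treats the cells i-2..i+2 around each X as dead. The player left with no safe cell loses, so this is a normal-play take-away game on strips of safe cells.
Placing X at cell i (0-indexed) of a strip of k safe cells leaves independent strips of sizes max(0, i-2) and max(0, k-i-3). Hence G(k) = mex{ G(max(0,i-2)) XOR G(max(0,k-i-3)) : 0 <= i < k }, with G(0) = 0.
G(1): splits (0,0):0^0=0 -> mex({0}) = 1
G(2): splits (0,0):0^0=0 -> mex({0}) = 1
G(3): splits (0,0):0^0=0 -> mex({0}) = 1
G(4): splits (0,1):0^1=1 (0,0):0^0=0 -> mex({0, 1}) = 2
G(5): splits (0,2):0^1=1 (0,1):0^1=1 (0,0):0^0=0 -> mex({0, 1}) = 2
G(6) = mex({1}) = 0
G(7) = mex({0, 1, 2}) = 3
G(8) = mex({0, 1, 2}) = 3
G(9) = mex({0, 2}) = 1
G(10) = mex({0, 2, 3}) = 1
G(11) = mex({0, 3}) = 1
G(12) = mex({1, 3}) = 0
G(13) = mex({0, 1, 2, 3}) = 4
G(14) = mex({0, 1, 2}) = 3
G(15) = mex({0, 1, 2}) = 3
G(16) = mex({0, 1, 2, 4}) = 3
G(17) = mex({0, 1, 3, 4}) = 2
G(18) = mex({0, 1, 3, 4}) = 2
G(19) = mex({0, 1, 3, 5}) = 2
G(20) = mex({0, 1, 2, 3, 5}) = 4
G(21) = mex({0, 1, 2, 3, 5}) = 4
G(22) = mex({1, 2, 6}) = 0
G(23) = mex({0, 1, 2, 3, 4, 6}) = 5
G(24) = mex({0, 1, 2, 3, 4}) = 5
G(25) = mex({0, 1, 3, 4, 7}) = 2
G(26) = mex({0, 1, 3, 4, 5, 7}) = 2
G(27) = mex({0, 1, 3, 5}) = 2
G(28) = mex({0, 1, 2, 5}) = 3
G(29) = mex({0, 1, 2, 4, 5, 6}) = 3
G(30) = mex({1, 2, 4, 6}) = 0
G(31) = mex({0, 1, 2, 3, 4, 6}) = 5
G(32) = mex({1, 2, 3, 4, 7}) = 0
G(33) = mex({0, 3, 7}) = 1
Therefore G(33) = 1.

1


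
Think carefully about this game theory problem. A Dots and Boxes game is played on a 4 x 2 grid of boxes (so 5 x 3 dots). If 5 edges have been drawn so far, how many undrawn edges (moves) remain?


Grid: 4 x 2 boxes, i.e. 5 rows and 3 columns of dots.
Horizontal edges: (rows + 1) * cols = 5 * 2 = 10
Vertical edges: rows * (cols + 1) = 4 * 3 = 12
Total edges: 10 + 12 = 22
Edges drawn: 5
Remaining: 22 - 5 = 17

17


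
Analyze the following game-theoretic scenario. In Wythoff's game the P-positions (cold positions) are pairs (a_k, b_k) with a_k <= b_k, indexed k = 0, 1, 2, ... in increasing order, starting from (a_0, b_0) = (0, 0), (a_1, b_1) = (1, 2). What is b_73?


By Wythoff's theorem, a_k = floor(k * phi) and b_k = floor(k * phi^2) = a_k + k, where phi = (1 + sqrt(5))/2 is the golden ratio.
phi = (1 + sqrt(5))/2 = 1.618034
phi^2 = phi + 1 = 2.618034
k = 73
k * phi^2 = 73 * 2.618034 = 191.116481
b_73 = floor(k * phi^2) = 191 (check: a_73 + k = 118 + 73 = 191)

191
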